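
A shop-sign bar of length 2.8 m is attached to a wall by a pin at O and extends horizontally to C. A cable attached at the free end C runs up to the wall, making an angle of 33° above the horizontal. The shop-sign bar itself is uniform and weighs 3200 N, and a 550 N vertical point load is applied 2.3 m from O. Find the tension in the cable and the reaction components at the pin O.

T = 3767 N, O_x = 3159 N, O_y = 1698 N

ΣM about O: T·sin33°·2.8 − 3200·1.4 − 550·2.3 = 0 → T = 5745/(2.8·0.544639) = 3767.24 ≈ 3767 N.
ΣF_x = 0: O_x − T·cos33° = 0 → O_x = 3767.24 × 0.838671 = 3159 N.
ΣF_y = 0: O_y + T·sin33° − 3200 − 550 = 0 → O_y = 3750 − 3767.24 × 0.544639 = 1698 N.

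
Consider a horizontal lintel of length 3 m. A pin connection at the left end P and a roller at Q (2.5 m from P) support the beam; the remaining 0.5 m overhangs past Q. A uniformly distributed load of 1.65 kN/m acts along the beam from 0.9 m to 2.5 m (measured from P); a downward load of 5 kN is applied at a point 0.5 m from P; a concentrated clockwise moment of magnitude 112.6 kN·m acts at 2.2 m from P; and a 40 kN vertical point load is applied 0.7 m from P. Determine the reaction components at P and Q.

Resultant of the distributed load: 1.65 × 1.6 = 2.64 kN at 1.7 m from P.
ΣM about P: Q_y·2.5 − (1.65·1.6)·1.7 − 5·0.5 − 112.6 − 40·0.7 = 0 → Q_y = 147.588/2.5 = 59.0352 ≈ 59.04 kN.
ΣF_y = 0: P_y + 59.0352 − 1.65·1.6 − 5 − 40 = 0 → P_y = -11.40 kN.
ΣF_x = 0: no horizontal applied forces, so P_x = 0.

P_x = 0, P_y = -11.40 kN, Q_y = 59.04 kN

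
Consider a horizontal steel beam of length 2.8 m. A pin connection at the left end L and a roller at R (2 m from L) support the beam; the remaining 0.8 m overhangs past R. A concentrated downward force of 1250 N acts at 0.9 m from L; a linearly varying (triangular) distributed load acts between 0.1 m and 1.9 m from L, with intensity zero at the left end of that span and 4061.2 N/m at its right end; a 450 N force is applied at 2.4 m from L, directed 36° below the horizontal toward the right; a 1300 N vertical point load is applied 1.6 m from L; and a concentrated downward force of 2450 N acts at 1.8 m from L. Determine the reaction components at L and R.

Resultant of the triangular load: ½ × 4061.2 × 1.8 = 3655.08 N, acting at 1.3 m from L (one-third of the span from the peak).
Taking moments about L: R_y·2 − 1250·0.9 − (½·4061.2·1.8)·1.3 − 450·sin36°·2.4 − 1300·1.6 − 2450·1.8 = 0 → R_y = 13001.4/2 = 6500.7 ≈ 6501 N.
ΣF_y = 0: L_y + 6500.7 − 1250 − ½·4061.2·1.8 − 450·sin36° − 1300 − 2450 = 0 → L_y = 2419 N.
ΣF_x = 0: L_x + 450·cos36° = 0 → L_x = -364.1 N.

L_x = -364.1 N, L_y = 2419 N, R_y = 6501 N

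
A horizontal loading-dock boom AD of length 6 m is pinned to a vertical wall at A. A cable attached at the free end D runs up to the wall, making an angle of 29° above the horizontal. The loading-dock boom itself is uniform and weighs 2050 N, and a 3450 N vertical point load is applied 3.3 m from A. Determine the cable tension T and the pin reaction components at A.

ΣM about A: T·sin29°·6 − 2050·3 − 3450·3.3 = 0 → T = 17535/(6·0.48481) = 6028.13 ≈ 6028 N.
ΣF_x = 0: A_x − T·cos29° = 0 → A_x = 6028.13 × 0.87462 = 5272 N.
ΣF_y = 0: A_y + T·sin29° − 2050 − 3450 = 0 → A_y = 5500 − 6028.13 × 0.48481 = 2578 N.

T = 6028 N, A_x = 5272 N, A_y = 2578 N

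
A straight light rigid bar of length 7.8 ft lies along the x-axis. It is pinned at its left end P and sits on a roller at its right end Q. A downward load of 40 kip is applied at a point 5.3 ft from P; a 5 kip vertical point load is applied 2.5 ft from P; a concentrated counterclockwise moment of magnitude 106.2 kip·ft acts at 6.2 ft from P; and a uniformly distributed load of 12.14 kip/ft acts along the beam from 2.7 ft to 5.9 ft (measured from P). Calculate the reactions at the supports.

Resultant of the distributed load: 12.14 × 3.2 = 38.848 kip at 4.3 ft from P.
Taking moments about P: Q_y·7.8 − 40·5.3 − 5·2.5 + 106.2 − (12.14·3.2)·4.3 = 0 → Q_y = 285.3464/7.8 = 36.5829 ≈ 36.58 kip.
ΣF_y = 0: P_y + 36.5829 − 40 − 5 − 12.14·3.2 = 0 → P_y = 47.27 kip.
ΣF_x = 0: no horizontal applied forces, so P_x = 0.

P_x = 0, P_y = 47.27 kip, Q_y = 36.58 kip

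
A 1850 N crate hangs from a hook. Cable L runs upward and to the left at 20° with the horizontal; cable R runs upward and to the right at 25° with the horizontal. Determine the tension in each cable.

T_L = 2371 N, T_R = 2459 N

ΣF_x = 0: −T_L·cos20° + T_R·cos25° = 0 → T_R = 1.03684·T_L.
ΣF_y = 0: T_L·sin20° + T_R·sin25° = 1850.
Substitute: T_L·(0.34202 + 1.03684·0.422618) = 1850 → T_L = 2371.16 ≈ 2371 N.
Then T_R = 1.03684 × 2371.16 = 2459 N.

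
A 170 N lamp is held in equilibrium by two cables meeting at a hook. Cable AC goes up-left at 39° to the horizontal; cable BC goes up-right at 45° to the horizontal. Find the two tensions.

ΣF_x = 0: −T_AC·cos39° + T_BC·cos45° = 0 → T_BC = 1.09905·T_AC.
ΣF_y = 0: T_AC·sin39° + T_BC·sin45° = 170.
Substitute: T_AC·(0.62932 + 1.09905·0.707107) = 170 → T_AC = 120.87 ≈ 120.9 N.
Then T_BC = 1.09905 × 120.87 = 132.8 N.

T_AC = 120.9 N, T_BC = 132.8 N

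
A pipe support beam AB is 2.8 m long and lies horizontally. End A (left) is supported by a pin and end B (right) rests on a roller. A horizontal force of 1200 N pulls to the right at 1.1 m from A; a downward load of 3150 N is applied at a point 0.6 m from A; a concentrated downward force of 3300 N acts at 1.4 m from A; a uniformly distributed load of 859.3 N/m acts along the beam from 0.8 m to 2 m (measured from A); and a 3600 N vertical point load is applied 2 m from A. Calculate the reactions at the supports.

Resultant of the distributed load: 859.3 × 1.2 = 1031.16 N at 1.4 m from A.
Taking moments about A: B_y·2.8 − 3150·0.6 − 3300·1.4 − (859.3·1.2)·1.4 − 3600·2 = 0 → B_y = 15153.624/2.8 = 5412.01 ≈ 5412 N.
ΣF_y = 0: A_y + 5412.01 − 3150 − 3300 − 859.3·1.2 − 3600 = 0 → A_y = 5669 N.
ΣF_x = 0: A_x + 1200 = 0 → A_x = -1200 N.

A_x = -1200 N, A_y = 5669 N, B_y = 5412 N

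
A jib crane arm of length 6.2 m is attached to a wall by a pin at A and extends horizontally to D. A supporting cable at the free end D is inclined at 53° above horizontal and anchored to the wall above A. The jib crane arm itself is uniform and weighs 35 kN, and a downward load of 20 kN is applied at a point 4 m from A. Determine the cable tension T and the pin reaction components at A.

T = 38.07 kN, A_x = 22.91 kN, A_y = 24.60 kN

ΣM about A: T·sin53°·6.2 − 35·3.1 − 20·4 = 0 → T = 188.5/(6.2·0.798636) = 38.0689 ≈ 38.07 kN.
ΣF_x = 0: A_x − T·cos53° = 0 → A_x = 38.0689 × 0.601815 = 22.91 kN.
ΣF_y = 0: A_y + T·sin53° − 35 − 20 = 0 → A_y = 55 − 38.0689 × 0.798636 = 24.60 kN.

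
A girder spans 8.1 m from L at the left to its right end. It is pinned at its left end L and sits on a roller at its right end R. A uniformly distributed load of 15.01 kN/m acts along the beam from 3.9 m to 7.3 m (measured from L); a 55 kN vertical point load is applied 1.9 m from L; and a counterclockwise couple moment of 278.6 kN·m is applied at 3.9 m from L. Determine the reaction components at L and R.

Resultant of the distributed load: 15.01 × 3.4 = 51.034 kN at 5.6 m from L.
Moments about L: R_y·8.1 − (15.01·3.4)·5.6 − 55·1.9 + 278.6 = 0 → R_y = 111.6904/8.1 = 13.7889 ≈ 13.79 kN.
ΣF_y = 0: L_y + 13.7889 − 15.01·3.4 − 55 = 0 → L_y = 92.25 kN.
ΣF_x = 0: no horizontal applied forces, so L_x = 0.

L_x = 0, L_y = 92.25 kN, R_y = 13.79 kN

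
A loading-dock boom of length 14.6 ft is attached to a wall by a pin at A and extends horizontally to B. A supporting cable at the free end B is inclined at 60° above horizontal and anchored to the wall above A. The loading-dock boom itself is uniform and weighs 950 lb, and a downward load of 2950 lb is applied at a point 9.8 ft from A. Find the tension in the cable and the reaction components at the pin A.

T = 2835 lb, A_x = 1417 lb, A_y = 1445 lb

ΣM about A: T·sin60°·14.6 − 950·7.3 − 2950·9.8 = 0 → T = 35845/(14.6·0.866025) = 2834.95 ≈ 2835 lb.
ΣF_x = 0: A_x − T·cos60° = 0 → A_x = 2834.95 × 0.5 = 1417 lb.
ΣF_y = 0: A_y + T·sin60° − 950 − 2950 = 0 → A_y = 3900 − 2834.95 × 0.866025 = 1445 lb.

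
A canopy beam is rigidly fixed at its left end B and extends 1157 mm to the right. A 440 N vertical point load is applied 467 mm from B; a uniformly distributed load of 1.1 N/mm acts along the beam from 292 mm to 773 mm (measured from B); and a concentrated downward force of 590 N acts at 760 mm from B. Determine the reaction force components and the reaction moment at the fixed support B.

Resultant of the distributed load: 1.1 × 481 = 529.1 N at 532.5 mm from B.
ΣF_x = 0: B_x = 0.
ΣF_y = 0: B_y − 440 − 1.1·481 − 590 = 0 → B_y = 1559 N.
ΣM about B: M_B − 440·467 − (1.1·481)·532.5 − 590·760 = 0 → M_B = 935600 N·mm.

B_x = 0, B_y = 1559 N, M_B = 935600 N·mm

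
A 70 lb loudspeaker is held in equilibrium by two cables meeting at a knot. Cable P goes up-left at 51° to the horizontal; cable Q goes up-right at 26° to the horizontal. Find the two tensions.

T_P = 64.57 lb, T_Q = 45.21 lb

ΣF_x = 0: −T_P·cos51° + T_Q·cos26° = 0 → T_Q = 0.700183·T_P.
ΣF_y = 0: T_P·sin51° + T_Q·sin26° = 70.
Substitute: T_P·(0.777146 + 0.700183·0.438371) = 70 → T_P = 64.5705 ≈ 64.57 lb.
Then T_Q = 0.700183 × 64.5705 = 45.21 lb.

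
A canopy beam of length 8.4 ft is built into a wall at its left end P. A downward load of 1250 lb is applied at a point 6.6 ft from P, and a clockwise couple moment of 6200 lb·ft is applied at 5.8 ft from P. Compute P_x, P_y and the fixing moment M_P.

P_x = 0, P_y = 1250 lb, M_P = 14450 lb·ft

ΣF_x = 0: P_x = 0.
ΣF_y = 0: P_y − 1250 = 0 → P_y = 1250 lb.
ΣM about P: M_P − 1250·6.6 − 6200 = 0 → M_P = 14450 lb·ft.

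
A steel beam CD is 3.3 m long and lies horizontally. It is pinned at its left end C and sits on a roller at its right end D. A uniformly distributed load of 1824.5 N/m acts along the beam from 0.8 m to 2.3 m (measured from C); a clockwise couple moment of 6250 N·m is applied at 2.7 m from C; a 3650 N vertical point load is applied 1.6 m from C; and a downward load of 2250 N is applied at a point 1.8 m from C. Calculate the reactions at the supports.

Resultant of the distributed load: 1824.5 × 1.5 = 2736.75 N at 1.55 m from C.
ΣM about C: D_y·3.3 − (1824.5·1.5)·1.55 − 6250 − 3650·1.6 − 2250·1.8 = 0 → D_y = 20381.9625/3.3 = 6176.35 ≈ 6176 N.
ΣF_y = 0: C_y + 6176.35 − 1824.5·1.5 − 3650 − 2250 = 0 → C_y = 2460 N.
ΣF_x = 0: no horizontal applied forces, so C_x = 0.

C_x = 0, C_y = 2460 N, D_y = 6176 N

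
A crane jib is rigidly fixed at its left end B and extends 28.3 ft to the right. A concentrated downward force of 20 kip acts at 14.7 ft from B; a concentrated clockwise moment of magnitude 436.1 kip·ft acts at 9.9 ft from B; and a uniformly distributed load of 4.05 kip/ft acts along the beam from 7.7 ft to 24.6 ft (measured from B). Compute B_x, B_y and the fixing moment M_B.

B_x = 0, B_y = 88.45 kip, M_B = 1835 kip·ft

Resultant of the distributed load: 4.05 × 16.9 = 68.445 kip at 16.15 ft from B.
ΣF_x = 0: B_x = 0.
ΣF_y = 0: B_y − 20 − 4.05·16.9 = 0 → B_y = 88.45 kip.
ΣM about B: M_B − 20·14.7 − 436.1 − (4.05·16.9)·16.15 = 0 → M_B = 1835 kip·ft.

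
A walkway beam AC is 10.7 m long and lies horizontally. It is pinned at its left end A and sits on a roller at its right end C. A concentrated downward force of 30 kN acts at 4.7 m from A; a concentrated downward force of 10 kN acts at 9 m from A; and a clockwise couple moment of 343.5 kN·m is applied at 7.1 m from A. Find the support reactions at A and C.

A_x = 0, A_y = -13.69 kN, C_y = 53.69 kN

ΣM about A: C_y·10.7 − 30·4.7 − 10·9 − 343.5 = 0 → C_y = 574.5/10.7 = 53.6916 ≈ 53.69 kN.
ΣF_y = 0: A_y + 53.6916 − 30 − 10 = 0 → A_y = -13.69 kN.
ΣF_x = 0: no horizontal applied forces, so A_x = 0.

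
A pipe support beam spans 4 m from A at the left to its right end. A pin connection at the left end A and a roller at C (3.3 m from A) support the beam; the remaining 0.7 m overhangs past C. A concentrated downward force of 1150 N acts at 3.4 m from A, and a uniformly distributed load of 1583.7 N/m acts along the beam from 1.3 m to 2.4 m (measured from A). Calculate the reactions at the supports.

Resultant of the distributed load: 1583.7 × 1.1 = 1742.07 N at 1.85 m from A.
ΣM about A: C_y·3.3 − 1150·3.4 − (1583.7·1.1)·1.85 = 0 → C_y = 7132.8295/3.3 = 2161.46 ≈ 2161 N.
ΣF_y = 0: A_y + 2161.46 − 1150 − 1583.7·1.1 = 0 → A_y = 730.6 N.
ΣF_x = 0: no horizontal applied forces, so A_x = 0.

A_x = 0, A_y = 730.6 N, C_y = 2161 N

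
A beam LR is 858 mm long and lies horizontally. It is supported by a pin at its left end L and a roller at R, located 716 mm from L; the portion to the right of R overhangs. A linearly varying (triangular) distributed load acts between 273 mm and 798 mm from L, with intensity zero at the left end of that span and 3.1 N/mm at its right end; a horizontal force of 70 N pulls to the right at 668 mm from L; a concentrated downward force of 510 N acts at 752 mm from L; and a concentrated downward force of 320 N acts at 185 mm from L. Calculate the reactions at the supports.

Resultant of the triangular load: ½ × 3.1 × 525 = 813.75 N, acting at 623 mm from L (one-third of the span from the peak).
Taking moments about L: R_y·716 − (½·3.1·525)·623 − 510·752 − 320·185 = 0 → R_y = 949686.25/716 = 1326.38 ≈ 1326 N.
ΣF_y = 0: L_y + 1326.38 − ½·3.1·525 − 510 − 320 = 0 → L_y = 317.4 N.
ΣF_x = 0: L_x + 70 = 0 → L_x = -70.00 N.

L_x = -70.00 N, L_y = 317.4 N, R_y = 1326 N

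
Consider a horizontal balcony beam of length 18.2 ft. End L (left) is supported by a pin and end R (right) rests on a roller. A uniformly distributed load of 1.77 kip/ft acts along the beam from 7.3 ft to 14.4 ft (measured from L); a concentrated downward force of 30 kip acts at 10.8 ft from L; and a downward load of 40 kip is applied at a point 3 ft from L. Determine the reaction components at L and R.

Resultant of the distributed load: 1.77 × 7.1 = 12.567 kip at 10.85 ft from L.
ΣM about L: R_y·18.2 − (1.77·7.1)·10.85 − 30·10.8 − 40·3 = 0 → R_y = 580.35195/18.2 = 31.8875 ≈ 31.89 kip.
ΣF_y = 0: L_y + 31.8875 − 1.77·7.1 − 30 − 40 = 0 → L_y = 50.68 kip.
ΣF_x = 0: no horizontal applied forces, so L_x = 0.

L_x = 0, L_y = 50.68 kip, R_y = 31.89 kip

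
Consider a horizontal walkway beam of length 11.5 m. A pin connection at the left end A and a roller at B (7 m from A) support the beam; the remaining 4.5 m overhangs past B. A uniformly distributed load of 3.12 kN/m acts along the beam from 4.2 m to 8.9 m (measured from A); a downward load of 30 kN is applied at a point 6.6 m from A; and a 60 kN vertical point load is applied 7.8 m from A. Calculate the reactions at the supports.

Resultant of the distributed load: 3.12 × 4.7 = 14.664 kN at 6.55 m from A.
Taking moments about A: B_y·7 − (3.12·4.7)·6.55 − 30·6.6 − 60·7.8 = 0 → B_y = 762.0492/7 = 108.864 ≈ 108.9 kN.
ΣF_y = 0: A_y + 108.864 − 3.12·4.7 − 30 − 60 = 0 → A_y = -4.200 kN.
ΣF_x = 0: no horizontal applied forces, so A_x = 0.

A_x = 0, A_y = -4.200 kN, B_y = 108.9 kN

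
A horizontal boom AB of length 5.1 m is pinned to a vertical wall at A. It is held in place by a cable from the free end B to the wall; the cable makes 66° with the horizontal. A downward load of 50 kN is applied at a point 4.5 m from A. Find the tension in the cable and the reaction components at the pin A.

T = 48.29 kN, A_x = 19.64 kN, A_y = 5.882 kN

ΣM about A: T·sin66°·5.1 − 50·4.5 = 0 → T = 225/(5.1·0.913545) = 48.2928 ≈ 48.29 kN.
ΣF_x = 0: A_x − T·cos66° = 0 → A_x = 48.2928 × 0.406737 = 19.64 kN.
ΣF_y = 0: A_y + T·sin66° − 50 = 0 → A_y = 50 − 48.2928 × 0.913545 = 5.882 kN.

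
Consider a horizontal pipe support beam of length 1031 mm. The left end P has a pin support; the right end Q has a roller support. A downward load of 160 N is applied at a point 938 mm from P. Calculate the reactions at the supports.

P_x = 0, P_y = 14.43 N, Q_y = 145.6 N

ΣM about P: Q_y·1031 − 160·938 = 0 → Q_y = 150080/1031 = 145.567 ≈ 145.6 N.
ΣF_y = 0: P_y + 145.567 − 160 = 0 → P_y = 14.43 N.
ΣF_x = 0: no horizontal applied forces, so P_x = 0.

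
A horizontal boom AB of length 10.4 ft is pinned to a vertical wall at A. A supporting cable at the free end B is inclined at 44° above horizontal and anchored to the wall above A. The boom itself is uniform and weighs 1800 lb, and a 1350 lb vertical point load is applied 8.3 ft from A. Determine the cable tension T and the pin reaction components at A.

ΣM about A: T·sin44°·10.4 − 1800·5.2 − 1350·8.3 = 0 → T = 20565/(10.4·0.694658) = 2846.59 ≈ 2847 lb.
ΣF_x = 0: A_x − T·cos44° = 0 → A_x = 2846.59 × 0.71934 = 2048 lb.
ΣF_y = 0: A_y + T·sin44° − 1800 − 1350 = 0 → A_y = 3150 − 2846.59 × 0.694658 = 1173 lb.

T = 2847 lb, A_x = 2048 lb, A_y = 1173 lb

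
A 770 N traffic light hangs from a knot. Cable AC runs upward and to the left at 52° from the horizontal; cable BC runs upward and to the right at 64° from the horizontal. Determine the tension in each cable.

T_AC = 375.6 N, T_BC = 527.4 N

ΣF_x = 0: −T_AC·cos52° + T_BC·cos64° = 0 → T_BC = 1.40443·T_AC.
ΣF_y = 0: T_AC·sin52° + T_BC·sin64° = 770.
Substitute: T_AC·(0.788011 + 1.40443·0.898794) = 770 → T_AC = 375.554 ≈ 375.6 N.
Then T_BC = 1.40443 × 375.554 = 527.4 N.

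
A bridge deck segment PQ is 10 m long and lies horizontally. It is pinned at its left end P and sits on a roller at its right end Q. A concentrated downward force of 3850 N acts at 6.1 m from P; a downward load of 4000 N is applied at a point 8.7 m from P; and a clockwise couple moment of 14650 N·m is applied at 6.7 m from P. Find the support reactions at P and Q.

Moments about P: Q_y·10 − 3850·6.1 − 4000·8.7 − 14650 = 0 → Q_y = 72935/10 = 7293.5 ≈ 7294 N.
ΣF_y = 0: P_y + 7293.5 − 3850 − 4000 = 0 → P_y = 556.5 N.
ΣF_x = 0: no horizontal applied forces, so P_x = 0.

P_x = 0, P_y = 556.5 N, Q_y = 7294 N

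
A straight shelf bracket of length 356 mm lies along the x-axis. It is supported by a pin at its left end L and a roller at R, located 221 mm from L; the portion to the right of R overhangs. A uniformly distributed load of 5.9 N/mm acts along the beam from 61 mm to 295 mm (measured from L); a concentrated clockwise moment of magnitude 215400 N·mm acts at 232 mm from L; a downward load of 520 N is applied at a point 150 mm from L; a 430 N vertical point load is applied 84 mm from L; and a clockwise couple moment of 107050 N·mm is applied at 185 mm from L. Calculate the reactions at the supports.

L_x = 0, L_y = -756.8 N, R_y = 3087 N

Resultant of the distributed load: 5.9 × 234 = 1380.6 N at 178 mm from L.
Taking moments about L: R_y·221 − (5.9·234)·178 − 215400 − 520·150 − 430·84 − 107050 = 0 → R_y = 682316.8/221 = 3087.41 ≈ 3087 N.
ΣF_y = 0: L_y + 3087.41 − 5.9·234 − 520 − 430 = 0 → L_y = -756.8 N.
ΣF_x = 0: no horizontal applied forces, so L_x = 0.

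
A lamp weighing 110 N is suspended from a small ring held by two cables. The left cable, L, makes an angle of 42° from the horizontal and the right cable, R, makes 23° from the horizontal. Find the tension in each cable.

ΣF_x = 0: −T_L·cos42° + T_R·cos23° = 0 → T_R = 0.807323·T_L.
ΣF_y = 0: T_L·sin42° + T_R·sin23° = 110.
Substitute: T_L·(0.669131 + 0.807323·0.390731) = 110 → T_L = 111.723 ≈ 111.7 N.
Then T_R = 0.807323 × 111.723 = 90.20 N.

T_L = 111.7 N, T_R = 90.20 N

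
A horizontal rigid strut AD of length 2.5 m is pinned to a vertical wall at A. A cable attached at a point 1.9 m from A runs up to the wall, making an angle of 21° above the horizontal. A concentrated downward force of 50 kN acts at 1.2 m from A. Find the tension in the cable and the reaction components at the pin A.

T = 88.12 kN, A_x = 82.27 kN, A_y = 18.42 kN

ΣM about A: T·sin21°·1.9 − 50·1.2 = 0 → T = 60/(1.9·0.358368) = 88.1188 ≈ 88.12 kN.
ΣF_x = 0: A_x − T·cos21° = 0 → A_x = 88.1188 × 0.93358 = 82.27 kN.
ΣF_y = 0: A_y + T·sin21° − 50 = 0 → A_y = 50 − 88.1188 × 0.358368 = 18.42 kN.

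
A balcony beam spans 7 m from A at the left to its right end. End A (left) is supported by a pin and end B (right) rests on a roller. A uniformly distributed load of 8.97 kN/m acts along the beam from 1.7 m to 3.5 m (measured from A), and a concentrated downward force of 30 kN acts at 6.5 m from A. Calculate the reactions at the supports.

Resultant of the distributed load: 8.97 × 1.8 = 16.146 kN at 2.6 m from A.
Taking moments about A: B_y·7 − (8.97·1.8)·2.6 − 30·6.5 = 0 → B_y = 236.9796/7 = 33.8542 ≈ 33.85 kN.
ΣF_y = 0: A_y + 33.8542 − 8.97·1.8 − 30 = 0 → A_y = 12.29 kN.
ΣF_x = 0: no horizontal applied forces, so A_x = 0.

A_x = 0, A_y = 12.29 kN, B_y = 33.85 kN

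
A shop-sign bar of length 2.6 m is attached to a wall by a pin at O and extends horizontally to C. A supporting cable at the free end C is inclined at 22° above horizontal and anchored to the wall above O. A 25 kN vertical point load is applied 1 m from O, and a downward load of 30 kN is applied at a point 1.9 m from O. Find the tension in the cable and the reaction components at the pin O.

T = 84.19 kN, O_x = 78.06 kN, O_y = 23.46 kN

ΣM about O: T·sin22°·2.6 − 25·1 − 30·1.9 = 0 → T = 82/(2.6·0.374607) = 84.1908 ≈ 84.19 kN.
ΣF_x = 0: O_x − T·cos22° = 0 → O_x = 84.1908 × 0.927184 = 78.06 kN.
ΣF_y = 0: O_y + T·sin22° − 25 − 30 = 0 → O_y = 55 − 84.1908 × 0.374607 = 23.46 kN.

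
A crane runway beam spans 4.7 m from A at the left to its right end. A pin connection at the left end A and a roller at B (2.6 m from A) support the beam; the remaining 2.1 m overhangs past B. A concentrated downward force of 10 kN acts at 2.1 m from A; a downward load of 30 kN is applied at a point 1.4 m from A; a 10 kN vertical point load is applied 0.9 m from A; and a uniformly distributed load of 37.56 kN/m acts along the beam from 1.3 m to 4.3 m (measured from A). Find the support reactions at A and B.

Resultant of the distributed load: 37.56 × 3 = 112.68 kN at 2.8 m from A.
ΣM about A: B_y·2.6 − 10·2.1 − 30·1.4 − 10·0.9 − (37.56·3)·2.8 = 0 → B_y = 387.504/2.6 = 149.04 ≈ 149.0 kN.
ΣF_y = 0: A_y + 149.04 − 10 − 30 − 10 − 37.56·3 = 0 → A_y = 13.64 kN.
ΣF_x = 0: no horizontal applied forces, so A_x = 0.

A_x = 0, A_y = 13.64 kN, B_y = 149.0 kN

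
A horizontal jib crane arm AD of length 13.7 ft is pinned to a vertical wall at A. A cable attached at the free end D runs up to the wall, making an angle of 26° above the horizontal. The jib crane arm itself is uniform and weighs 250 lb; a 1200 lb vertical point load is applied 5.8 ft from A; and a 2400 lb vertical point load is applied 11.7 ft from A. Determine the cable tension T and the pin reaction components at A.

ΣM about A: T·sin26°·13.7 − 250·6.85 − 1200·5.8 − 2400·11.7 = 0 → T = 36752.5/(13.7·0.438371) = 6119.62 ≈ 6120 lb.
ΣF_x = 0: A_x − T·cos26° = 0 → A_x = 6119.62 × 0.898794 = 5500 lb.
ΣF_y = 0: A_y + T·sin26° − 250 − 1200 − 2400 = 0 → A_y = 3850 − 6119.62 × 0.438371 = 1167 lb.

T = 6120 lb, A_x = 5500 lb, A_y = 1167 lb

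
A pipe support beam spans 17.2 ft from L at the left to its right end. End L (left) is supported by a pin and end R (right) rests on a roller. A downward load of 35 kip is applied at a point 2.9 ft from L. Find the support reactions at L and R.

L_x = 0, L_y = 29.10 kip, R_y = 5.901 kip

Moments about L: R_y·17.2 − 35·2.9 = 0 → R_y = 101.5/17.2 = 5.90116 ≈ 5.901 kip.
ΣF_y = 0: L_y + 5.90116 − 35 = 0 → L_y = 29.10 kip.
ΣF_x = 0: no horizontal applied forces, so L_x = 0.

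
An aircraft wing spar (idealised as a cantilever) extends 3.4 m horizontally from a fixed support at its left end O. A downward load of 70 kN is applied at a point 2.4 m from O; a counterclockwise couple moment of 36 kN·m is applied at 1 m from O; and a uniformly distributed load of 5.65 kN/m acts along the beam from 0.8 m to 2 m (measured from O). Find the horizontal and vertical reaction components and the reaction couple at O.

O_x = 0, O_y = 76.78 kN, M_O = 141.5 kN·m

Resultant of the distributed load: 5.65 × 1.2 = 6.78 kN at 1.4 m from O.
ΣF_x = 0: O_x = 0.
ΣF_y = 0: O_y − 70 − 5.65·1.2 = 0 → O_y = 76.78 kN.
ΣM about O: M_O − 70·2.4 + 36 − (5.65·1.2)·1.4 = 0 → M_O = 141.5 kN·m.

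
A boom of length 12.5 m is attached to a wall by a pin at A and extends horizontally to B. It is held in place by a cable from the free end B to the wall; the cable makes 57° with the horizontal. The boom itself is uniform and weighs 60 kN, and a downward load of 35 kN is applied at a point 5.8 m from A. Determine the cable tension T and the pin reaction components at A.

T = 55.13 kN, A_x = 30.03 kN, A_y = 48.76 kN

ΣM about A: T·sin57°·12.5 − 60·6.25 − 35·5.8 = 0 → T = 578/(12.5·0.838671) = 55.1349 ≈ 55.13 kN.
ΣF_x = 0: A_x − T·cos57° = 0 → A_x = 55.1349 × 0.544639 = 30.03 kN.
ΣF_y = 0: A_y + T·sin57° − 60 − 35 = 0 → A_y = 95 − 55.1349 × 0.838671 = 48.76 kN.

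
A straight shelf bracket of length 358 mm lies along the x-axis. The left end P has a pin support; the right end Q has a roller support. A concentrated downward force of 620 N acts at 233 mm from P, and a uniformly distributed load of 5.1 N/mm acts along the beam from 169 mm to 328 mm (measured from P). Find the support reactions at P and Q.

P_x = 0, P_y = 464.5 N, Q_y = 966.4 N

Resultant of the distributed load: 5.1 × 159 = 810.9 N at 248.5 mm from P.
Moments about P: Q_y·358 − 620·233 − (5.1·159)·248.5 = 0 → Q_y = 345968.65/358 = 966.393 ≈ 966.4 N.
ΣF_y = 0: P_y + 966.393 − 620 − 5.1·159 = 0 → P_y = 464.5 N.
ΣF_x = 0: no horizontal applied forces, so P_x = 0.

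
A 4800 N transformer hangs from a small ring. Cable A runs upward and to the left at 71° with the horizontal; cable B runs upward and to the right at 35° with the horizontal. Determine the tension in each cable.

T_A = 4090 N, T_B = 1626 N

ΣF_x = 0: −T_A·cos71° + T_B·cos35° = 0 → T_B = 0.397445·T_A.
ΣF_y = 0: T_A·sin71° + T_B·sin35° = 4800.
Substitute: T_A·(0.945519 + 0.397445·0.573576) = 4800 → T_A = 4090.38 ≈ 4090 N.
Then T_B = 0.397445 × 4090.38 = 1626 N.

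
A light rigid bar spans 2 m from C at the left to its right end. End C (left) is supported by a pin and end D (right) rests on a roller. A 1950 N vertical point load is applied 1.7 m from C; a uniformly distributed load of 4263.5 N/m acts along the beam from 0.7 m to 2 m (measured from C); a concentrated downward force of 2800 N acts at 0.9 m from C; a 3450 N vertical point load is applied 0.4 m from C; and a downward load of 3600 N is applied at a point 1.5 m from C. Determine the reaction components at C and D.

C_x = 0, C_y = 7294 N, D_y = 10050 N

Resultant of the distributed load: 4263.5 × 1.3 = 5542.55 N at 1.35 m from C.
Taking moments about C: D_y·2 − 1950·1.7 − (4263.5·1.3)·1.35 − 2800·0.9 − 3450·0.4 − 3600·1.5 = 0 → D_y = 20097.4425/2 = 10048.7 ≈ 10050 N.
ΣF_y = 0: C_y + 10048.7 − 1950 − 4263.5·1.3 − 2800 − 3450 − 3600 = 0 → C_y = 7294 N.
ΣF_x = 0: no horizontal applied forces, so C_x = 0.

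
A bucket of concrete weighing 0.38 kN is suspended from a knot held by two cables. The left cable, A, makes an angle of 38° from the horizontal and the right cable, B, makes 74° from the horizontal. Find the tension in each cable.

T_A = 0.1130 kN, T_B = 0.3230 kN

ΣF_x = 0: −T_A·cos38° + T_B·cos74° = 0 → T_B = 2.85887·T_A.
ΣF_y = 0: T_A·sin38° + T_B·sin74° = 0.38.
Substitute: T_A·(0.615661 + 2.85887·0.961262) = 0.38 → T_A = 0.112968 ≈ 0.1130 kN.
Then T_B = 2.85887 × 0.112968 = 0.3230 kN.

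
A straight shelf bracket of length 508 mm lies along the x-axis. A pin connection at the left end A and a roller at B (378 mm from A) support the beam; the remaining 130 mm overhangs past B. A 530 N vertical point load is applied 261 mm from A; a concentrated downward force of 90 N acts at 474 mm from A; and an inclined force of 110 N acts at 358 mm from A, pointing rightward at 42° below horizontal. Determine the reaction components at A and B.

A_x = -81.75 N, A_y = 145.1 N, B_y = 548.5 N

Moments about A: B_y·378 − 530·261 − 90·474 − 110·sin42°·358 = 0 → B_y = 207340/378 = 548.519 ≈ 548.5 N.
ΣF_y = 0: A_y + 548.519 − 530 − 90 − 110·sin42° = 0 → A_y = 145.1 N.
ΣF_x = 0: A_x + 110·cos42° = 0 → A_x = -81.75 N.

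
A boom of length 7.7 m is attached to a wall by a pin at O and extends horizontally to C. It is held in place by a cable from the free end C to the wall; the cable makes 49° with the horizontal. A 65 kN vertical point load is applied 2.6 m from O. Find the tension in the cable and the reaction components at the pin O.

ΣM about O: T·sin49°·7.7 − 65·2.6 = 0 → T = 169/(7.7·0.75471) = 29.0814 ≈ 29.08 kN.
ΣF_x = 0: O_x − T·cos49° = 0 → O_x = 29.0814 × 0.656059 = 19.08 kN.
ΣF_y = 0: O_y + T·sin49° − 65 = 0 → O_y = 65 − 29.0814 × 0.75471 = 43.05 kN.

T = 29.08 kN, O_x = 19.08 kN, O_y = 43.05 kN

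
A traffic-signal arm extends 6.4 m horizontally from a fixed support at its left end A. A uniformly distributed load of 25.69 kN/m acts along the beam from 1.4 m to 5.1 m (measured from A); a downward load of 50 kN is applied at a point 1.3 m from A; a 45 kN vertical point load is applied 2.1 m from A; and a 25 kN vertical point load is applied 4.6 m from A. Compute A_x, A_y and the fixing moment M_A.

Resultant of the distributed load: 25.69 × 3.7 = 95.053 kN at 3.25 m from A.
ΣF_x = 0: A_x = 0.
ΣF_y = 0: A_y − 25.69·3.7 − 50 − 45 − 25 = 0 → A_y = 215.1 kN.
ΣM about A: M_A − (25.69·3.7)·3.25 − 50·1.3 − 45·2.1 − 25·4.6 = 0 → M_A = 583.4 kN·m.

A_x = 0, A_y = 215.1 kN, M_A = 583.4 kN·m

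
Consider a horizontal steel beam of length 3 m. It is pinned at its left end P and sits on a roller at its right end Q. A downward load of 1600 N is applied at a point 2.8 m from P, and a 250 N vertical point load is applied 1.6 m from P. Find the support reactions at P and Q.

P_x = 0, P_y = 223.3 N, Q_y = 1627 N

Moments about P: Q_y·3 − 1600·2.8 − 250·1.6 = 0 → Q_y = 4880/3 = 1626.67 ≈ 1627 N.
ΣF_y = 0: P_y + 1626.67 − 1600 − 250 = 0 → P_y = 223.3 N.
ΣF_x = 0: no horizontal applied forces, so P_x = 0.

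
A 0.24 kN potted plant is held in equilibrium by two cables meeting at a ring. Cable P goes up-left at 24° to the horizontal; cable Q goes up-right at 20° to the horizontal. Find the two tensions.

ΣF_x = 0: −T_P·cos24° + T_Q·cos20° = 0 → T_Q = 0.972175·T_P.
ΣF_y = 0: T_P·sin24° + T_Q·sin20° = 0.24.
Substitute: T_P·(0.406737 + 0.972175·0.34202) = 0.24 → T_P = 0.324658 ≈ 0.3247 kN.
Then T_Q = 0.972175 × 0.324658 = 0.3156 kN.

T_P = 0.3247 kN, T_Q = 0.3156 kN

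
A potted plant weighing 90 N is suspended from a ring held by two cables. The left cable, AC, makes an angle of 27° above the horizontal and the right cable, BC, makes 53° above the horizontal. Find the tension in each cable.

ΣF_x = 0: −T_AC·cos27° + T_BC·cos53° = 0 → T_BC = 1.48053·T_AC.
ΣF_y = 0: T_AC·sin27° + T_BC·sin53° = 90.
Substitute: T_AC·(0.45399 + 1.48053·0.798636) = 90 → T_AC = 54.999 ≈ 55.00 N.
Then T_BC = 1.48053 × 54.999 = 81.43 N.

T_AC = 55.00 N, T_BC = 81.43 N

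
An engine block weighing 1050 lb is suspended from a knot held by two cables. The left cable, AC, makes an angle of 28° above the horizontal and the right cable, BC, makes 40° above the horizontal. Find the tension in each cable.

T_AC = 867.5 lb, T_BC = 999.9 lb

ΣF_x = 0: −T_AC·cos28° + T_BC·cos40° = 0 → T_BC = 1.15261·T_AC.
ΣF_y = 0: T_AC·sin28° + T_BC·sin40° = 1050.
Substitute: T_AC·(0.469472 + 1.15261·0.642788) = 1050 → T_AC = 867.513 ≈ 867.5 lb.
Then T_BC = 1.15261 × 867.513 = 999.9 lb.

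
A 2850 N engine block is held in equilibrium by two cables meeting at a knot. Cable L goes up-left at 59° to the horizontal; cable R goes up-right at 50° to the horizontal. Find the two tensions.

T_L = 1938 N, T_R = 1552 N

ΣF_x = 0: −T_L·cos59° + T_R·cos50° = 0 → T_R = 0.801257·T_L.
ΣF_y = 0: T_L·sin59° + T_R·sin50° = 2850.
Substitute: T_L·(0.857167 + 0.801257·0.766044) = 2850 → T_L = 1937.5 ≈ 1938 N.
Then T_R = 0.801257 × 1937.5 = 1552 N.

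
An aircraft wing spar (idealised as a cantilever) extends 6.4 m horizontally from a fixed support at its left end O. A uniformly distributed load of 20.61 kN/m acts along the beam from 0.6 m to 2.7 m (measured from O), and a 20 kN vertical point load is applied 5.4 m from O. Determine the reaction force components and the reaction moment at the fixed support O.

Resultant of the distributed load: 20.61 × 2.1 = 43.281 kN at 1.65 m from O.
ΣF_x = 0: O_x = 0.
ΣF_y = 0: O_y − 20.61·2.1 − 20 = 0 → O_y = 63.28 kN.
ΣM about O: M_O − (20.61·2.1)·1.65 − 20·5.4 = 0 → M_O = 179.4 kN·m.

O_x = 0, O_y = 63.28 kN, M_O = 179.4 kN·m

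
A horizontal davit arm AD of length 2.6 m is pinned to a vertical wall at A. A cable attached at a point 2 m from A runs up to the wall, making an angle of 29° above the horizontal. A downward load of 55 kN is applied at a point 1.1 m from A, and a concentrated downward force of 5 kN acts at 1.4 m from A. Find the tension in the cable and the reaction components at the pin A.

ΣM about A: T·sin29°·2 − 55·1.1 − 5·1.4 = 0 → T = 67.5/(2·0.48481) = 69.6149 ≈ 69.61 kN.
ΣF_x = 0: A_x − T·cos29° = 0 → A_x = 69.6149 × 0.87462 = 60.89 kN.
ΣF_y = 0: A_y + T·sin29° − 55 − 5 = 0 → A_y = 60 − 69.6149 × 0.48481 = 26.25 kN.

T = 69.61 kN, A_x = 60.89 kN, A_y = 26.25 kN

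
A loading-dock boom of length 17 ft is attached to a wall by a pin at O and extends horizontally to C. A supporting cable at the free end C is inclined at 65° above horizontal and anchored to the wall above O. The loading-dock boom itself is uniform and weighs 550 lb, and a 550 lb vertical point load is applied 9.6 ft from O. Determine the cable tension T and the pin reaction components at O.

T = 646.1 lb, O_x = 273.1 lb, O_y = 514.4 lb

ΣM about O: T·sin65°·17 − 550·8.5 − 550·9.6 = 0 → T = 9955/(17·0.906308) = 646.125 ≈ 646.1 lb.
ΣF_x = 0: O_x − T·cos65° = 0 → O_x = 646.125 × 0.422618 = 273.1 lb.
ΣF_y = 0: O_y + T·sin65° − 550 − 550 = 0 → O_y = 1100 − 646.125 × 0.906308 = 514.4 lb.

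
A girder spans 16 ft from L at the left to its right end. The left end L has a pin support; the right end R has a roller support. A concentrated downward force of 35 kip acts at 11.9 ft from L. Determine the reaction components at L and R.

Taking moments about L: R_y·16 − 35·11.9 = 0 → R_y = 416.5/16 = 26.0312 ≈ 26.03 kip.
ΣF_y = 0: L_y + 26.0312 − 35 = 0 → L_y = 8.969 kip.
ΣF_x = 0: no horizontal applied forces, so L_x = 0.

L_x = 0, L_y = 8.969 kip, R_y = 26.03 kip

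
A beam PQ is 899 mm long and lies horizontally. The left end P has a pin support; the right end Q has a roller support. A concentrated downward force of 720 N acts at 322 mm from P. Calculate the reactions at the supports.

ΣM about P: Q_y·899 − 720·322 = 0 → Q_y = 231840/899 = 257.887 ≈ 257.9 N.
ΣF_y = 0: P_y + 257.887 − 720 = 0 → P_y = 462.1 N.
ΣF_x = 0: no horizontal applied forces, so P_x = 0.

P_x = 0, P_y = 462.1 N, Q_y = 257.9 N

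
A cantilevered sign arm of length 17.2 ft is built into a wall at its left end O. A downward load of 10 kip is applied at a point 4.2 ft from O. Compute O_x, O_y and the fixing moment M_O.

ΣF_x = 0: O_x = 0.
ΣF_y = 0: O_y − 10 = 0 → O_y = 10.00 kip.
ΣM about O: M_O − 10·4.2 = 0 → M_O = 42.00 kip·ft.

O_x = 0, O_y = 10.00 kip, M_O = 42.00 kip·ft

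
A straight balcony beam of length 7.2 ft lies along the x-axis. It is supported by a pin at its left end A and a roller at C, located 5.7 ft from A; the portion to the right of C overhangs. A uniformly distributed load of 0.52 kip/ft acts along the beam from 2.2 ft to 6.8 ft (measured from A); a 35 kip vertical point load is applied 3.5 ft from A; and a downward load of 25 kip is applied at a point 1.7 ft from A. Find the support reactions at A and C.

Resultant of the distributed load: 0.52 × 4.6 = 2.392 kip at 4.5 ft from A.
ΣM about A: C_y·5.7 − (0.52·4.6)·4.5 − 35·3.5 − 25·1.7 = 0 → C_y = 175.764/5.7 = 30.8358 ≈ 30.84 kip.
ΣF_y = 0: A_y + 30.8358 − 0.52·4.6 − 35 − 25 = 0 → A_y = 31.56 kip.
ΣF_x = 0: no horizontal applied forces, so A_x = 0.

A_x = 0, A_y = 31.56 kip, C_y = 30.84 kip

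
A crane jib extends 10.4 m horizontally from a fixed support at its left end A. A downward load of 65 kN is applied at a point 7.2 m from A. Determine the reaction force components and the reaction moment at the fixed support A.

A_x = 0, A_y = 65.00 kN, M_A = 468.0 kN·m

ΣF_x = 0: A_x = 0.
ΣF_y = 0: A_y − 65 = 0 → A_y = 65.00 kN.
ΣM about A: M_A − 65·7.2 = 0 → M_A = 468.0 kN·m.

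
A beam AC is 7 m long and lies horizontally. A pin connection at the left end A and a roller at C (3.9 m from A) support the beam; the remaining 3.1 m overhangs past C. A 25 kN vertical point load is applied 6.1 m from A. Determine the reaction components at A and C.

ΣM about A: C_y·3.9 − 25·6.1 = 0 → C_y = 152.5/3.9 = 39.1026 ≈ 39.10 kN.
ΣF_y = 0: A_y + 39.1026 − 25 = 0 → A_y = -14.10 kN.
ΣF_x = 0: no horizontal applied forces, so A_x = 0.

A_x = 0, A_y = -14.10 kN, C_y = 39.10 kN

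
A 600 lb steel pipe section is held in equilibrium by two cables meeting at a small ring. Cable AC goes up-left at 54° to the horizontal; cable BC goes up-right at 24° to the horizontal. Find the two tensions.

T_AC = 560.4 lb, T_BC = 360.6 lb

ΣF_x = 0: −T_AC·cos54° + T_BC·cos24° = 0 → T_BC = 0.643411·T_AC.
ΣF_y = 0: T_AC·sin54° + T_BC·sin24° = 600.
Substitute: T_AC·(0.809017 + 0.643411·0.406737) = 600 → T_AC = 560.373 ≈ 560.4 lb.
Then T_BC = 0.643411 × 560.373 = 360.6 lb.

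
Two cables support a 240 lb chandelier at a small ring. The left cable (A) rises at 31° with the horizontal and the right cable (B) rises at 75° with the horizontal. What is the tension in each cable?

T_A = 64.62 lb, T_B = 214.0 lb

ΣF_x = 0: −T_A·cos31° + T_B·cos75° = 0 → T_B = 3.31184·T_A.
ΣF_y = 0: T_A·sin31° + T_B·sin75° = 240.
Substitute: T_A·(0.515038 + 3.31184·0.965926) = 240 → T_A = 64.6198 ≈ 64.62 lb.
Then T_B = 3.31184 × 64.6198 = 214.0 lb.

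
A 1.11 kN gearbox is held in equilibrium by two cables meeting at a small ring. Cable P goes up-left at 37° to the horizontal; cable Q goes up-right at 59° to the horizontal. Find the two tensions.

ΣF_x = 0: −T_P·cos37° + T_Q·cos59° = 0 → T_Q = 1.55063·T_P.
ΣF_y = 0: T_P·sin37° + T_Q·sin59° = 1.11.
Substitute: T_P·(0.601815 + 1.55063·0.857167) = 1.11 → T_P = 0.574842 ≈ 0.5748 kN.
Then T_Q = 1.55063 × 0.574842 = 0.8914 kN.

T_P = 0.5748 kN, T_Q = 0.8914 kN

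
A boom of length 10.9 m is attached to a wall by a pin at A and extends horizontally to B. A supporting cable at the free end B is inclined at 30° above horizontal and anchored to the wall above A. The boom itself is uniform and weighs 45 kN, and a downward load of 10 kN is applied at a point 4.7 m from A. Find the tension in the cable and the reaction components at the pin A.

T = 53.62 kN, A_x = 46.44 kN, A_y = 28.19 kN

ΣM about A: T·sin30°·10.9 − 45·5.45 − 10·4.7 = 0 → T = 292.25/(10.9·0.5) = 53.6239 ≈ 53.62 kN.
ΣF_x = 0: A_x − T·cos30° = 0 → A_x = 53.6239 × 0.866025 = 46.44 kN.
ΣF_y = 0: A_y + T·sin30° − 45 − 10 = 0 → A_y = 55 − 53.6239 × 0.5 = 28.19 kN.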